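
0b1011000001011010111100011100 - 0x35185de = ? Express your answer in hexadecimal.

0b1011000001011010111100011100 = 0xb05af1c in hexadecimal.
Subtract column by column in base 16:
  c-e → e (borrow)
  1-d-1 → 3 (borrow)
  f-5-1 → 9
  a-8 → 2
  5-1 → 4
  0-5 → b (borrow)
  b-3-1 → 7

0x7b4293e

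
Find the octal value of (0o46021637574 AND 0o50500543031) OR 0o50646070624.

0o46021637574 AND 0o50500543031 = 0o40000403030.
Then OR with 0o50646070624.

0o50646473634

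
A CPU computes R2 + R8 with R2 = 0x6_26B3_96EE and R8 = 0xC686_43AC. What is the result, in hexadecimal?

0x6ED39DA9A

Add column by column in base 16, right to left:
  E+C = A carry 1
  E+A+1 = 9 carry 1
  6+3+1 = A
  9+4 = D
  3+6 = 9
  B+8 = 3 carry 1
  6+6+1 = D
  2+C = E
  6+0 = 6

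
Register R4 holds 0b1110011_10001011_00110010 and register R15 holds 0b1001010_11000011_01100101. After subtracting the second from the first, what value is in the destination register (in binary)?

0b1010001100011111001101

Subtract column by column in base 2:
  0-1 → 1 (borrow)
  1-0-1 → 0
  0-1 → 1 (borrow)
  0-0-1 → 1 (borrow)
  1-0-1 → 0
  1-1 → 0
  0-1 → 1 (borrow)
  0-0-1 → 1 (borrow)
  1-1-1 → 1 (borrow)
  1-1-1 → 1 (borrow)
  0-0-1 → 1 (borrow)
  1-0-1 → 0
  0-0 → 0
  0-0 → 0
  0-1 → 1 (borrow)
  1-1-1 → 1 (borrow)
  1-0-1 → 0
  1-1 → 0
  0-0 → 0
  0-1 → 1 (borrow)
  1-0-1 → 0
  1-0 → 1
  1-1 → 0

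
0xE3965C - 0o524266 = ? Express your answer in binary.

0xE3965C = 0b111000111001011001011100 in binary.
0o524266 = 0b101010100010110110 in binary.
Subtract column by column in base 2:
  0-0 → 0
  0-1 → 1 (borrow)
  1-1-1 → 1 (borrow)
  1-0-1 → 0
  1-1 → 0
  0-1 → 1 (borrow)
  1-0-1 → 0
  0-1 → 1 (borrow)
  0-0-1 → 1 (borrow)
  1-0-1 → 0
  1-0 → 1
  0-1 → 1 (borrow)
  1-0-1 → 0
  0-1 → 1 (borrow)
  0-0-1 → 1 (borrow)
  1-1-1 → 1 (borrow)
  1-0-1 → 0
  1-1 → 0
  0-0 → 0
  0-0 → 0
  0-0 → 0
  1-0 → 1
  1-0 → 1
  1-0 → 1

0b111000001110110110100110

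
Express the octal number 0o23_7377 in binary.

0b10011111011111111

Each octal digit is 3 bits: 2=010 3=011 7=111 3=011 7=111 7=111.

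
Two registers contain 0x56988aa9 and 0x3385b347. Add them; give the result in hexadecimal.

Add column by column in base 16, right to left:
  9+7 = 0 carry 1
  a+4+1 = f
  a+3 = d
  8+b = 3 carry 1
  8+5+1 = e
  9+8 = 1 carry 1
  6+3+1 = a
  5+3 = 8

0x8a1e3df0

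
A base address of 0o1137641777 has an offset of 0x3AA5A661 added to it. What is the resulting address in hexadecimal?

0x4424EA60

0o1137641777 = 0x97F43FF in hexadecimal.
Add column by column in base 16, right to left:
  F+1 = 0 carry 1
  F+6+1 = 6 carry 1
  3+6+1 = A
  4+A = E
  F+5 = 4 carry 1
  7+A+1 = 2 carry 1
  9+A+1 = 4 carry 1
  0+3+1 = 4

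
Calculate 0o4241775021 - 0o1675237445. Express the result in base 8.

0o2344535354

Subtract column by column in base 8:
  1-5 → 4 (borrow)
  2-4-1 → 5 (borrow)
  0-4-1 → 3 (borrow)
  5-7-1 → 5 (borrow)
  7-3-1 → 3
  7-2 → 5
  1-5 → 4 (borrow)
  4-7-1 → 4 (borrow)
  2-6-1 → 3 (borrow)
  4-1-1 → 2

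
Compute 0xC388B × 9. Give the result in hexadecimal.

0x6DFCE3

Multiply each base-16 digit by 9, carrying:
  B×9 = 99 → write 3 carry 6
  8×9+6 = 78 → write E carry 4
  8×9+4 = 76 → write C carry 4
  3×9+4 = 31 → write F carry 1
  C×9+1 = 109 → write D carry 6
  remaining carry: 6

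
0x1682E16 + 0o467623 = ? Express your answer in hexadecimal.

0x16A9DA9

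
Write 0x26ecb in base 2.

0b100110111011001011

Expand each hex digit to 4 bits: 2=0010 6=0110 e=1110 c=1100 b=1011.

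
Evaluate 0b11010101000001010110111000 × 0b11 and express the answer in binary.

Multiply each base-2 digit by 3, carrying:
  0×3 = 0 → write 0
  0×3 = 0 → write 0
  0×3 = 0 → write 0
  1×3 = 3 → write 1 carry 1
  1×3+1 = 4 → write 0 carry 2
  1×3+2 = 5 → write 1 carry 2
  0×3+2 = 2 → write 0 carry 1
  1×3+1 = 4 → write 0 carry 2
  1×3+2 = 5 → write 1 carry 2
  0×3+2 = 2 → write 0 carry 1
  1×3+1 = 4 → write 0 carry 2
  0×3+2 = 2 → write 0 carry 1
  1×3+1 = 4 → write 0 carry 2
  0×3+2 = 2 → write 0 carry 1
  0×3+1 = 1 → write 1
  0×3 = 0 → write 0
  0×3 = 0 → write 0
  0×3 = 0 → write 0
  1×3 = 3 → write 1 carry 1
  0×3+1 = 1 → write 1
  1×3 = 3 → write 1 carry 1
  0×3+1 = 1 → write 1
  1×3 = 3 → write 1 carry 1
  0×3+1 = 1 → write 1
  1×3 = 3 → write 1 carry 1
  1×3+1 = 4 → write 0 carry 2
  remaining carry: 10

0b1001111111000100000100101000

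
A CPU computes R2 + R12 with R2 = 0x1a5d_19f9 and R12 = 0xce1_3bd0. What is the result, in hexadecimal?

Add column by column in base 16, right to left:
  9+0 = 9
  f+d = c carry 1
  9+b+1 = 5 carry 1
  1+3+1 = 5
  d+1 = e
  5+e = 3 carry 1
  a+c+1 = 7 carry 1
  1+0+1 = 2

0x273e55c9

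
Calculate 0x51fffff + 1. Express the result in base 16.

0x5200000

The trailing 5 digits are F (max in base 16), so adding 1 cascades: they roll to 0 and the next digit up increments.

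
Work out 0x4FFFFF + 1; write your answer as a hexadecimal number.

The trailing 5 digits are F (max in base 16), so adding 1 cascades: they roll to 0 and the next digit up increments.

0x500000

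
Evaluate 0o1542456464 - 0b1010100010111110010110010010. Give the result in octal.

0b1010100010111110010110010010 = 0o1242762622 in octal.
Subtract column by column in base 8:
  4-2 → 2
  6-2 → 4
  4-6 → 6 (borrow)
  6-2-1 → 3
  5-6 → 7 (borrow)
  4-7-1 → 4 (borrow)
  2-2-1 → 7 (borrow)
  4-4-1 → 7 (borrow)
  5-2-1 → 2
  1-1 → 0

0o277473642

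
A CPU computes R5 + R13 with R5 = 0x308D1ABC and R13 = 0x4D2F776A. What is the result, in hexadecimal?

0x7DBC9226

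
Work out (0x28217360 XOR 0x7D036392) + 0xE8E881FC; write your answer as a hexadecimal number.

First 0x28217360 XOR 0x7D036392 = 0x552210F2.
Add column by column in base 16, right to left:
  2+C = E
  F+F = E carry 1
  0+1+1 = 2
  1+8 = 9
  2+8 = A
  2+E = 0 carry 1
  5+8+1 = E
  5+E = 3 carry 1
  final carry 1

0x13E0A92EE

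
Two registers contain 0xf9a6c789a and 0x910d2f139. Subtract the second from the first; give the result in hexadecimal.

0x689998761

Subtract column by column in base 16:
  a-9 → 1
  9-3 → 6
  8-1 → 7
  7-f → 8 (borrow)
  c-2-1 → 9
  6-d → 9 (borrow)
  a-0-1 → 9
  9-1 → 8
  f-9 → 6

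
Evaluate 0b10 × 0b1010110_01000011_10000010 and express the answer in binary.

0b101011001000011100000100

Multiply each base-2 digit by 2, carrying:
  0×2 = 0 → write 0
  1×2 = 2 → write 0 carry 1
  0×2+1 = 1 → write 1
  0×2 = 0 → write 0
  0×2 = 0 → write 0
  0×2 = 0 → write 0
  0×2 = 0 → write 0
  1×2 = 2 → write 0 carry 1
  1×2+1 = 3 → write 1 carry 1
  1×2+1 = 3 → write 1 carry 1
  0×2+1 = 1 → write 1
  0×2 = 0 → write 0
  0×2 = 0 → write 0
  0×2 = 0 → write 0
  1×2 = 2 → write 0 carry 1
  0×2+1 = 1 → write 1
  0×2 = 0 → write 0
  1×2 = 2 → write 0 carry 1
  1×2+1 = 3 → write 1 carry 1
  0×2+1 = 1 → write 1
  1×2 = 2 → write 0 carry 1
  0×2+1 = 1 → write 1
  1×2 = 2 → write 0 carry 1
  remaining carry: 1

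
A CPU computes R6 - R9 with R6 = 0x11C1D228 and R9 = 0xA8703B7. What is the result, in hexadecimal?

0x73ACE71

Subtract column by column in base 16:
  8-7 → 1
  2-B → 7 (borrow)
  2-3-1 → E (borrow)
  D-0-1 → C
  1-7 → A (borrow)
  C-8-1 → 3
  1-A → 7 (borrow)
  1-0-1 → 0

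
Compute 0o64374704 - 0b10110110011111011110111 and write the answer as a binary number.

0b11101101011101011001101

0o64374704 = 0b110100011111100111000100 in binary.
Subtract column by column in base 2:
  0-1 → 1 (borrow)
  0-1-1 → 0 (borrow)
  1-1-1 → 1 (borrow)
  0-0-1 → 1 (borrow)
  0-1-1 → 0 (borrow)
  0-1-1 → 0 (borrow)
  1-1-1 → 1 (borrow)
  1-1-1 → 1 (borrow)
  1-0-1 → 0
  0-1 → 1 (borrow)
  0-1-1 → 0 (borrow)
  1-1-1 → 1 (borrow)
  1-1-1 → 1 (borrow)
  1-1-1 → 1 (borrow)
  1-0-1 → 0
  1-0 → 1
  1-1 → 0
  0-1 → 1 (borrow)
  0-0-1 → 1 (borrow)
  0-1-1 → 0 (borrow)
  1-1-1 → 1 (borrow)
  0-0-1 → 1 (borrow)
  1-1-1 → 1 (borrow)
  1-0-1 → 0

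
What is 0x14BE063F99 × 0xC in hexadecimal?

Multiply each base-16 digit by 12, carrying:
  9×12 = 108 → write C carry 6
  9×12+6 = 114 → write 2 carry 7
  F×12+7 = 187 → write B carry 11
  3×12+11 = 47 → write F carry 2
  6×12+2 = 74 → write A carry 4
  0×12+4 = 4 → write 4
  E×12 = 168 → write 8 carry 10
  B×12+10 = 142 → write E carry 8
  4×12+8 = 56 → write 8 carry 3
  1×12+3 = 15 → write F

0xF8E84AFB2C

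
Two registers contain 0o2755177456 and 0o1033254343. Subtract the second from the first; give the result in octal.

Subtract column by column in base 8:
  6-3 → 3
  5-4 → 1
  4-3 → 1
  7-4 → 3
  7-5 → 2
  1-2 → 7 (borrow)
  5-3-1 → 1
  5-3 → 2
  7-0 → 7
  2-1 → 1

0o1721723113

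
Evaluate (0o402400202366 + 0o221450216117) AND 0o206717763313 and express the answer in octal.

0o204010420101

Add column by column in base 8, right to left:
  6+7 = 5 carry 1
  6+1+1 = 0 carry 1
  3+1+1 = 5
  2+6 = 0 carry 1
  0+1+1 = 2
  2+2 = 4
  0+0 = 0
  0+5 = 5
  4+4 = 0 carry 1
  2+1+1 = 4
  0+2 = 2
  4+2 = 6
Sum = 0o624050420505; now AND with 0o206717763313:
  6&2=2, 2&0=0, 4&6=4, 0&7=0, 5&1=1, 0&7=0, 4&7=4, 2&6=2, 0&3=0, 5&3=1, 0&1=0, 5&3=1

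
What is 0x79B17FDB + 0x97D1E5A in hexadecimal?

Add column by column in base 16, right to left:
  B+A = 5 carry 1
  D+5+1 = 3 carry 1
  F+E+1 = E carry 1
  7+1+1 = 9
  1+D = E
  B+7 = 2 carry 1
  9+9+1 = 3 carry 1
  7+0+1 = 8

0x832E9E35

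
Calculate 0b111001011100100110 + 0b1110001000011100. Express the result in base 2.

0b1000111100101000010

Add column by column in base 2, right to left:
  0+0 = 0
  1+0 = 1
  1+1 = 0 carry 1
  0+1+1 = 0 carry 1
  0+1+1 = 0 carry 1
  1+0+1 = 0 carry 1
  0+0+1 = 1
  0+0 = 0
  1+0 = 1
  1+1 = 0 carry 1
  1+0+1 = 0 carry 1
  0+0+1 = 1
  1+0 = 1
  0+1 = 1
  0+1 = 1
  1+1 = 0 carry 1
  1+0+1 = 0 carry 1
  1+0+1 = 0 carry 1
  final carry 1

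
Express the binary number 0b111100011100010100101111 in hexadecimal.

0xF1C52F

Group the bits into nibbles: 1111 0001 1100 0101 0010 1111 → F1C52F.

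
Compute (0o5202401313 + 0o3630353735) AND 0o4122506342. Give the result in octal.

Add column by column in base 8, right to left:
  3+5 = 0 carry 1
  1+3+1 = 5
  3+7 = 2 carry 1
  1+3+1 = 5
  0+5 = 5
  4+3 = 7
  2+0 = 2
  0+3 = 3
  2+6 = 0 carry 1
  5+3+1 = 1 carry 1
  final carry 1
Sum = 0o11032755250; now AND with 0o4122506342:
  1&0=0, 1&4=0, 0&1=0, 3&2=2, 2&2=2, 7&5=5, 5&0=0, 5&6=4, 2&3=2, 5&4=4, 0&2=0

0o22504240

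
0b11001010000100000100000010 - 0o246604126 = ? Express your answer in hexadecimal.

0x8D38AC

0b11001010000100000100000010 = 0x3284102 in hexadecimal.
0o246604126 = 0x29B0856 in hexadecimal.
Subtract column by column in base 16:
  2-6 → C (borrow)
  0-5-1 → A (borrow)
  1-8-1 → 8 (borrow)
  4-0-1 → 3
  8-B → D (borrow)
  2-9-1 → 8 (borrow)
  3-2-1 → 0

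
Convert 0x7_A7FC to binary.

0b1111010011111111100

Expand each hex digit to 4 bits: 7=0111 A=1010 7=0111 F=1111 C=1100.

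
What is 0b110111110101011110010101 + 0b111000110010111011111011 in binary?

Add column by column in base 2, right to left:
  1+1 = 0 carry 1
  0+1+1 = 0 carry 1
  1+0+1 = 0 carry 1
  0+1+1 = 0 carry 1
  1+1+1 = 1 carry 1
  0+1+1 = 0 carry 1
  0+1+1 = 0 carry 1
  1+1+1 = 1 carry 1
  1+0+1 = 0 carry 1
  1+1+1 = 1 carry 1
  1+1+1 = 1 carry 1
  0+1+1 = 0 carry 1
  1+0+1 = 0 carry 1
  0+1+1 = 0 carry 1
  1+0+1 = 0 carry 1
  0+0+1 = 1
  1+1 = 0 carry 1
  1+1+1 = 1 carry 1
  1+0+1 = 0 carry 1
  1+0+1 = 0 carry 1
  1+0+1 = 0 carry 1
  0+1+1 = 0 carry 1
  1+1+1 = 1 carry 1
  1+1+1 = 1 carry 1
  final carry 1

0b1110000101000011010010000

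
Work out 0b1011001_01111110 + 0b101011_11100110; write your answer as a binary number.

Add column by column in base 2, right to left:
  0+0 = 0
  1+1 = 0 carry 1
  1+1+1 = 1 carry 1
  1+0+1 = 0 carry 1
  1+0+1 = 0 carry 1
  1+1+1 = 1 carry 1
  1+1+1 = 1 carry 1
  0+1+1 = 0 carry 1
  1+1+1 = 1 carry 1
  0+1+1 = 0 carry 1
  0+0+1 = 1
  1+1 = 0 carry 1
  1+0+1 = 0 carry 1
  0+1+1 = 0 carry 1
  1+0+1 = 0 carry 1
  final carry 1

0b1000010101100100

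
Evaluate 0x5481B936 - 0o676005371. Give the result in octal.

0o11542327075

0x5481B936 = 0o12440334466 in octal.
Subtract column by column in base 8:
  6-1 → 5
  6-7 → 7 (borrow)
  4-3-1 → 0
  4-5 → 7 (borrow)
  3-0-1 → 2
  3-0 → 3
  0-6 → 2 (borrow)
  4-7-1 → 4 (borrow)
  4-6-1 → 5 (borrow)
  2-0-1 → 1
  1-0 → 1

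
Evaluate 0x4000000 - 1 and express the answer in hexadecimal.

0x3FFFFFF

The trailing 6 digits are 0, so subtracting 1 borrows through: they become F and the next digit up decrements.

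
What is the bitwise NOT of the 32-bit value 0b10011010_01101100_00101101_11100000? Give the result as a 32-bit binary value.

0b01100101100100111101001000011111

Invert each bit: 10011010011011000010110111100000 → 01100101100100111101001000011111.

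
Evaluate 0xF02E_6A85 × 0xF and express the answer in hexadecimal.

0xE12B83DCB

Multiply each base-16 digit by 15, carrying:
  5×15 = 75 → write B carry 4
  8×15+4 = 124 → write C carry 7
  A×15+7 = 157 → write D carry 9
  6×15+9 = 99 → write 3 carry 6
  E×15+6 = 216 → write 8 carry 13
  2×15+13 = 43 → write B carry 2
  0×15+2 = 2 → write 2
  F×15 = 225 → write 1 carry 14
  remaining carry: E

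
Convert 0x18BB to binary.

0b1100010111011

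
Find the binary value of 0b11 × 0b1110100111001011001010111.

0b101011110101100001100000101

Multiply each base-2 digit by 3, carrying:
  1×3 = 3 → write 1 carry 1
  1×3+1 = 4 → write 0 carry 2
  1×3+2 = 5 → write 1 carry 2
  0×3+2 = 2 → write 0 carry 1
  1×3+1 = 4 → write 0 carry 2
  0×3+2 = 2 → write 0 carry 1
  1×3+1 = 4 → write 0 carry 2
  0×3+2 = 2 → write 0 carry 1
  0×3+1 = 1 → write 1
  1×3 = 3 → write 1 carry 1
  1×3+1 = 4 → write 0 carry 2
  0×3+2 = 2 → write 0 carry 1
  1×3+1 = 4 → write 0 carry 2
  0×3+2 = 2 → write 0 carry 1
  0×3+1 = 1 → write 1
  1×3 = 3 → write 1 carry 1
  1×3+1 = 4 → write 0 carry 2
  1×3+2 = 5 → write 1 carry 2
  0×3+2 = 2 → write 0 carry 1
  0×3+1 = 1 → write 1
  1×3 = 3 → write 1 carry 1
  0×3+1 = 1 → write 1
  1×3 = 3 → write 1 carry 1
  1×3+1 = 4 → write 0 carry 2
  1×3+2 = 5 → write 1 carry 2
  remaining carry: 10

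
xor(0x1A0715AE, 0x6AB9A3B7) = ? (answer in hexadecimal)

0x70BEB619

XOR each hex digit independently (no carries):
  1^6=7, A^A=0, 0^B=B, 7^9=E, 1^A=B, 5^3=6, A^B=1, E^7=9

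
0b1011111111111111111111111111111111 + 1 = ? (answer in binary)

0b1100000000000000000000000000000000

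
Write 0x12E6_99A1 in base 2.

0b10010111001101001100110100001

Expand each hex digit to 4 bits: 1=0001 2=0010 E=1110 6=0110 9=1001 9=1001 A=1010 1=0001.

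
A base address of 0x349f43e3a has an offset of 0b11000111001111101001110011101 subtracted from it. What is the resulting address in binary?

0x349f43e3a = 0b1101001001111101000011111000111010 in binary.
Subtract column by column in base 2:
  0-1 → 1 (borrow)
  1-0-1 → 0
  0-1 → 1 (borrow)
  1-1-1 → 1 (borrow)
  1-1-1 → 1 (borrow)
  1-0-1 → 0
  0-0 → 0
  0-1 → 1 (borrow)
  0-1-1 → 0 (borrow)
  1-1-1 → 1 (borrow)
  1-0-1 → 0
  1-0 → 1
  1-1 → 0
  1-0 → 1
  0-1 → 1 (borrow)
  0-1-1 → 0 (borrow)
  0-1-1 → 0 (borrow)
  0-1-1 → 0 (borrow)
  1-1-1 → 1 (borrow)
  0-0-1 → 1 (borrow)
  1-0-1 → 0
  1-1 → 0
  1-1 → 0
  1-1 → 0
  1-0 → 1
  0-0 → 0
  0-0 → 0
  1-1 → 0
  0-1 → 1 (borrow)
  0-0-1 → 1 (borrow)
  1-0-1 → 0
  0-0 → 0
  1-0 → 1
  1-0 → 1

0b1100110001000011000110101010011101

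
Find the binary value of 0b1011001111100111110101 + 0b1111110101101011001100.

0b11011000101010011000001

Add column by column in base 2, right to left:
  1+0 = 1
  0+0 = 0
  1+1 = 0 carry 1
  0+1+1 = 0 carry 1
  1+0+1 = 0 carry 1
  1+0+1 = 0 carry 1
  1+1+1 = 1 carry 1
  1+1+1 = 1 carry 1
  1+0+1 = 0 carry 1
  0+1+1 = 0 carry 1
  0+0+1 = 1
  1+1 = 0 carry 1
  1+1+1 = 1 carry 1
  1+0+1 = 0 carry 1
  1+1+1 = 1 carry 1
  1+0+1 = 0 carry 1
  0+1+1 = 0 carry 1
  0+1+1 = 0 carry 1
  1+1+1 = 1 carry 1
  1+1+1 = 1 carry 1
  0+1+1 = 0 carry 1
  1+1+1 = 1 carry 1
  final carry 1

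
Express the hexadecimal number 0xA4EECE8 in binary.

0b1010010011101110110011101000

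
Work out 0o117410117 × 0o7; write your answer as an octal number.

0o1054471051

Multiply each base-8 digit by 7, carrying:
  7×7 = 49 → write 1 carry 6
  1×7+6 = 13 → write 5 carry 1
  1×7+1 = 8 → write 0 carry 1
  0×7+1 = 1 → write 1
  1×7 = 7 → write 7
  4×7 = 28 → write 4 carry 3
  7×7+3 = 52 → write 4 carry 6
  1×7+6 = 13 → write 5 carry 1
  1×7+1 = 8 → write 0 carry 1
  remaining carry: 1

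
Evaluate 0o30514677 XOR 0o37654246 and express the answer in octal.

XOR each oct digit independently (no carries):
  3^3=0, 0^7=7, 5^6=3, 1^5=4, 4^4=0, 6^2=4, 7^4=3, 7^6=1

0o07340431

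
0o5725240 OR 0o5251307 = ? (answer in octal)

0o5775347

OR each oct digit independently (no carries):
  5|5=5, 7|2=7, 2|5=7, 5|1=5, 2|3=3, 4|0=4, 0|7=7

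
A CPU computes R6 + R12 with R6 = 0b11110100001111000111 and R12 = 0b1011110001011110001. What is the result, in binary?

Add column by column in base 2, right to left:
  1+1 = 0 carry 1
  1+0+1 = 0 carry 1
  1+0+1 = 0 carry 1
  0+0+1 = 1
  0+1 = 1
  0+1 = 1
  1+1 = 0 carry 1
  1+1+1 = 1 carry 1
  1+0+1 = 0 carry 1
  1+1+1 = 1 carry 1
  0+0+1 = 1
  0+0 = 0
  0+0 = 0
  0+1 = 1
  1+1 = 0 carry 1
  0+1+1 = 0 carry 1
  1+1+1 = 1 carry 1
  1+0+1 = 0 carry 1
  1+1+1 = 1 carry 1
  1+0+1 = 0 carry 1
  final carry 1

0b101010010011010111000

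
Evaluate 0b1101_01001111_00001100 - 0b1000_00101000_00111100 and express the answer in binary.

0b1010010011011010000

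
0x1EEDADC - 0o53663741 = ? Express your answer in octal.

0o117671373

0x1EEDADC = 0o173555334 in octal.
Subtract column by column in base 8:
  4-1 → 3
  3-4 → 7 (borrow)
  3-7-1 → 3 (borrow)
  5-3-1 → 1
  5-6 → 7 (borrow)
  5-6-1 → 6 (borrow)
  3-3-1 → 7 (borrow)
  7-5-1 → 1
  1-0 → 1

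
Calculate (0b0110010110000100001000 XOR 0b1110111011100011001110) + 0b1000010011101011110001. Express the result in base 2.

0b10001000001010010110111

First 0b0110010110000100001000 XOR 0b1110111011100011001110 = 0b1000101101100111000110.
Add column by column in base 2, right to left:
  0+1 = 1
  1+0 = 1
  1+0 = 1
  0+0 = 0
  0+1 = 1
  0+1 = 1
  1+1 = 0 carry 1
  1+1+1 = 1 carry 1
  1+0+1 = 0 carry 1
  0+1+1 = 0 carry 1
  0+0+1 = 1
  1+1 = 0 carry 1
  1+1+1 = 1 carry 1
  0+1+1 = 0 carry 1
  1+0+1 = 0 carry 1
  1+0+1 = 0 carry 1
  0+1+1 = 0 carry 1
  1+0+1 = 0 carry 1
  0+0+1 = 1
  0+0 = 0
  0+0 = 0
  1+1 = 0 carry 1
  final carry 1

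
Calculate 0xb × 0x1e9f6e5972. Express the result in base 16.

Multiply each base-16 digit by 11, carrying:
  2×11 = 22 → write 6 carry 1
  7×11+1 = 78 → write e carry 4
  9×11+4 = 103 → write 7 carry 6
  5×11+6 = 61 → write d carry 3
  e×11+3 = 157 → write d carry 9
  6×11+9 = 75 → write b carry 4
  f×11+4 = 169 → write 9 carry 10
  9×11+10 = 109 → write d carry 6
  e×11+6 = 160 → write 0 carry 10
  1×11+10 = 21 → write 5 carry 1
  remaining carry: 1

0x150d9bdd7e6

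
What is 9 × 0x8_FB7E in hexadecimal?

Multiply each base-16 digit by 9, carrying:
  E×9 = 126 → write E carry 7
  7×9+7 = 70 → write 6 carry 4
  B×9+4 = 103 → write 7 carry 6
  F×9+6 = 141 → write D carry 8
  8×9+8 = 80 → write 0 carry 5
  remaining carry: 5

0x50D76E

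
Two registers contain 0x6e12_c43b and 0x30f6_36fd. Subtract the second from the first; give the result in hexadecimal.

0x3d1c8d3e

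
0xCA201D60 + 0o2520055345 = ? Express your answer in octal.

0o33730074105

0xCA201D60 = 0o31210016540 in octal.
Add column by column in base 8, right to left:
  0+5 = 5
  4+4 = 0 carry 1
  5+3+1 = 1 carry 1
  6+5+1 = 4 carry 1
  1+5+1 = 7
  0+0 = 0
  0+0 = 0
  1+2 = 3
  2+5 = 7
  1+2 = 3
  3+0 = 3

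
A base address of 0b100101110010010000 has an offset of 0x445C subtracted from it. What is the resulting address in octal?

0o414064

0b100101110010010000 = 0o456220 in octal.
0x445C = 0o42134 in octal.
Subtract column by column in base 8:
  0-4 → 4 (borrow)
  2-3-1 → 6 (borrow)
  2-1-1 → 0
  6-2 → 4
  5-4 → 1
  4-0 → 4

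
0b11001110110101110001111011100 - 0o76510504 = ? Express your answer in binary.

0o76510504 = 0b111110101001000101000100 in binary.
Subtract column by column in base 2:
  0-0 → 0
  0-0 → 0
  1-1 → 0
  1-0 → 1
  1-0 → 1
  0-0 → 0
  1-1 → 0
  1-0 → 1
  1-1 → 0
  1-0 → 1
  0-0 → 0
  0-0 → 0
  0-1 → 1 (borrow)
  1-0-1 → 0
  1-0 → 1
  1-1 → 0
  0-0 → 0
  1-1 → 0
  0-0 → 0
  1-1 → 0
  1-1 → 0
  0-1 → 1 (borrow)
  1-1-1 → 1 (borrow)
  1-1-1 → 1 (borrow)
  1-0-1 → 0
  0-0 → 0
  0-0 → 0
  1-0 → 1
  1-0 → 1

0b11000111000000101001010011000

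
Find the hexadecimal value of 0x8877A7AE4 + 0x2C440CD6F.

0xB4BBB4853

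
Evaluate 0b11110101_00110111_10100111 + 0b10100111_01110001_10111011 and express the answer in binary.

Add column by column in base 2, right to left:
  1+1 = 0 carry 1
  1+1+1 = 1 carry 1
  1+0+1 = 0 carry 1
  0+1+1 = 0 carry 1
  0+1+1 = 0 carry 1
  1+1+1 = 1 carry 1
  0+0+1 = 1
  1+1 = 0 carry 1
  1+1+1 = 1 carry 1
  1+0+1 = 0 carry 1
  1+0+1 = 0 carry 1
  0+0+1 = 1
  1+1 = 0 carry 1
  1+1+1 = 1 carry 1
  0+1+1 = 0 carry 1
  0+0+1 = 1
  1+1 = 0 carry 1
  0+1+1 = 0 carry 1
  1+1+1 = 1 carry 1
  0+0+1 = 1
  1+0 = 1
  1+1 = 0 carry 1
  1+0+1 = 0 carry 1
  1+1+1 = 1 carry 1
  final carry 1

0b1100111001010100101100010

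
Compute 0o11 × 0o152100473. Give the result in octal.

0o1673105423

Multiply each base-8 digit by 9, carrying:
  3×9 = 27 → write 3 carry 3
  7×9+3 = 66 → write 2 carry 8
  4×9+8 = 44 → write 4 carry 5
  0×9+5 = 5 → write 5
  0×9 = 0 → write 0
  1×9 = 9 → write 1 carry 1
  2×9+1 = 19 → write 3 carry 2
  5×9+2 = 47 → write 7 carry 5
  1×9+5 = 14 → write 6 carry 1
  remaining carry: 1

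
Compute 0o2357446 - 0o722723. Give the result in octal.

Subtract column by column in base 8:
  6-3 → 3
  4-2 → 2
  4-7 → 5 (borrow)
  7-2-1 → 4
  5-2 → 3
  3-7 → 4 (borrow)
  2-0-1 → 1

0o1434523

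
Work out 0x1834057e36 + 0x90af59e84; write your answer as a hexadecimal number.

Add column by column in base 16, right to left:
  6+4 = a
  3+8 = b
  e+e = c carry 1
  7+9+1 = 1 carry 1
  5+5+1 = b
  0+f = f
  4+a = e
  3+0 = 3
  8+9 = 1 carry 1
  1+0+1 = 2

0x213efb1cba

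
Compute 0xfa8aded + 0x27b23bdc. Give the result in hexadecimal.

Add column by column in base 16, right to left:
  d+c = 9 carry 1
  e+d+1 = c carry 1
  d+b+1 = 9 carry 1
  a+3+1 = e
  8+2 = a
  a+b = 5 carry 1
  f+7+1 = 7 carry 1
  0+2+1 = 3

0x375ae9c9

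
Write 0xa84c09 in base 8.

Expand each hex digit to 4 bits: a=1010 8=1000 4=0100 c=1100 0=0000 9=1001.
Group the bits in threes: 101 010 000 100 110 000 001 001 → 52046011.

0o52046011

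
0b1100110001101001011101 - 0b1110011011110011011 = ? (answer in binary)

Subtract column by column in base 2:
  1-1 → 0
  0-1 → 1 (borrow)
  1-0-1 → 0
  1-1 → 0
  1-1 → 0
  0-0 → 0
  1-0 → 1
  0-1 → 1 (borrow)
  0-1-1 → 0 (borrow)
  1-1-1 → 1 (borrow)
  0-1-1 → 0 (borrow)
  1-0-1 → 0
  1-1 → 0
  0-1 → 1 (borrow)
  0-0-1 → 1 (borrow)
  0-0-1 → 1 (borrow)
  1-1-1 → 1 (borrow)
  1-1-1 → 1 (borrow)
  0-1-1 → 0 (borrow)
  0-0-1 → 1 (borrow)
  1-0-1 → 0
  1-0 → 1

0b1010111110001011000010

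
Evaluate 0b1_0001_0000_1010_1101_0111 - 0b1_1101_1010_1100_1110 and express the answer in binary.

Subtract column by column in base 2:
  1-0 → 1
  1-1 → 0
  1-1 → 0
  0-1 → 1 (borrow)
  1-0-1 → 0
  0-0 → 0
  1-1 → 0
  1-1 → 0
  0-0 → 0
  1-1 → 0
  0-0 → 0
  1-1 → 0
  0-1 → 1 (borrow)
  0-0-1 → 1 (borrow)
  0-1-1 → 0 (borrow)
  0-1-1 → 0 (borrow)
  1-1-1 → 1 (borrow)
  0-0-1 → 1 (borrow)
  0-0-1 → 1 (borrow)
  0-0-1 → 1 (borrow)
  1-0-1 → 0

0b11110011000000001001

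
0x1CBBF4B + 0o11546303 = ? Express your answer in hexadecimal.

0x1F28C0E

0o11546303 = 0x26CCC3 in hexadecimal.
Add column by column in base 16, right to left:
  B+3 = E
  4+C = 0 carry 1
  F+C+1 = C carry 1
  B+C+1 = 8 carry 1
  B+6+1 = 2 carry 1
  C+2+1 = F
  1+0 = 1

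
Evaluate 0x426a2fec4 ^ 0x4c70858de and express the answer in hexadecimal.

XOR each hex digit independently (no carries):
  4^4=0, 2^c=e, 6^7=1, a^0=a, 2^8=a, f^5=a, e^8=6, c^d=1, 4^e=a

0x0e1aaa61a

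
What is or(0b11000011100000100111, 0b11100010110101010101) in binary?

OR bit by bit (1 where either bit is 1):
  11000011100000100111
| 11100010110101010101
= 11100011110101110111

0b11100011110101110111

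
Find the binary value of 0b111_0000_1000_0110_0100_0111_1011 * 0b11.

0b10101000110010010110101110001

Multiply each base-2 digit by 3, carrying:
  1×3 = 3 → write 1 carry 1
  1×3+1 = 4 → write 0 carry 2
  0×3+2 = 2 → write 0 carry 1
  1×3+1 = 4 → write 0 carry 2
  1×3+2 = 5 → write 1 carry 2
  1×3+2 = 5 → write 1 carry 2
  1×3+2 = 5 → write 1 carry 2
  0×3+2 = 2 → write 0 carry 1
  0×3+1 = 1 → write 1
  0×3 = 0 → write 0
  1×3 = 3 → write 1 carry 1
  0×3+1 = 1 → write 1
  0×3 = 0 → write 0
  1×3 = 3 → write 1 carry 1
  1×3+1 = 4 → write 0 carry 2
  0×3+2 = 2 → write 0 carry 1
  0×3+1 = 1 → write 1
  0×3 = 0 → write 0
  0×3 = 0 → write 0
  1×3 = 3 → write 1 carry 1
  0×3+1 = 1 → write 1
  0×3 = 0 → write 0
  0×3 = 0 → write 0
  0×3 = 0 → write 0
  1×3 = 3 → write 1 carry 1
  1×3+1 = 4 → write 0 carry 2
  1×3+2 = 5 → write 1 carry 2
  remaining carry: 10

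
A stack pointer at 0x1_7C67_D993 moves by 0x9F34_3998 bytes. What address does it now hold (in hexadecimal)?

Add column by column in base 16, right to left:
  3+8 = B
  9+9 = 2 carry 1
  9+9+1 = 3 carry 1
  D+3+1 = 1 carry 1
  7+4+1 = C
  6+3 = 9
  C+F = B carry 1
  7+9+1 = 1 carry 1
  1+0+1 = 2

0x21B9C132B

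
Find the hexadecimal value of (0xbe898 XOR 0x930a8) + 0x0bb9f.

0x393cf

First 0xbe898 XOR 0x930a8 = 0x2d830.
Add column by column in base 16, right to left:
  0+f = f
  3+9 = c
  8+b = 3 carry 1
  d+b+1 = 9 carry 1
  2+0+1 = 3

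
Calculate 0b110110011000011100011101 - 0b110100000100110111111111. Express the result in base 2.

Subtract column by column in base 2:
  1-1 → 0
  0-1 → 1 (borrow)
  1-1-1 → 1 (borrow)
  1-1-1 → 1 (borrow)
  1-1-1 → 1 (borrow)
  0-1-1 → 0 (borrow)
  0-1-1 → 0 (borrow)
  0-1-1 → 0 (borrow)
  1-1-1 → 1 (borrow)
  1-0-1 → 0
  1-1 → 0
  0-1 → 1 (borrow)
  0-0-1 → 1 (borrow)
  0-0-1 → 1 (borrow)
  0-1-1 → 0 (borrow)
  1-0-1 → 0
  1-0 → 1
  0-0 → 0
  0-0 → 0
  1-0 → 1
  1-1 → 0
  0-0 → 0
  1-1 → 0
  1-1 → 0

0b10010011100100011110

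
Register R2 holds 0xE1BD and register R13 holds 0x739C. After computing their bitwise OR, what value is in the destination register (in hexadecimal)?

0xF3BD

OR each hex digit independently (no carries):
  E|7=F, 1|3=3, B|9=B, D|C=D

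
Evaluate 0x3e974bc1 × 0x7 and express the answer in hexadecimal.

0x1b6231247

Multiply each base-16 digit by 7, carrying:
  1×7 = 7 → write 7
  c×7 = 84 → write 4 carry 5
  b×7+5 = 82 → write 2 carry 5
  4×7+5 = 33 → write 1 carry 2
  7×7+2 = 51 → write 3 carry 3
  9×7+3 = 66 → write 2 carry 4
  e×7+4 = 102 → write 6 carry 6
  3×7+6 = 27 → write b carry 1
  remaining carry: 1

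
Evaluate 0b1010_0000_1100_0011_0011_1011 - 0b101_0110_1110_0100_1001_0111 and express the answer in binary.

0b10010011101111010100100

Subtract column by column in base 2:
  1-1 → 0
  1-1 → 0
  0-1 → 1 (borrow)
  1-0-1 → 0
  1-1 → 0
  1-0 → 1
  0-0 → 0
  0-1 → 1 (borrow)
  1-0-1 → 0
  1-0 → 1
  0-1 → 1 (borrow)
  0-0-1 → 1 (borrow)
  0-0-1 → 1 (borrow)
  0-1-1 → 0 (borrow)
  1-1-1 → 1 (borrow)
  1-1-1 → 1 (borrow)
  0-0-1 → 1 (borrow)
  0-1-1 → 0 (borrow)
  0-1-1 → 0 (borrow)
  0-0-1 → 1 (borrow)
  0-1-1 → 0 (borrow)
  1-0-1 → 0
  0-1 → 1 (borrow)
  1-0-1 → 0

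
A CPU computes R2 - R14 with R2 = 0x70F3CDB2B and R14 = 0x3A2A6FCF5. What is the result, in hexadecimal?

Subtract column by column in base 16:
  B-5 → 6
  2-F → 3 (borrow)
  B-C-1 → E (borrow)
  D-F-1 → D (borrow)
  C-6-1 → 5
  3-A → 9 (borrow)
  F-2-1 → C
  0-A → 6 (borrow)
  7-3-1 → 3

0x36C95DE36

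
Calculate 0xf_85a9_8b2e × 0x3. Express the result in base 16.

0x2e90fca18a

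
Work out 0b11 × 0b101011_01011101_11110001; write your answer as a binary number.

0b100000100001100111010011

Multiply each base-2 digit by 3, carrying:
  1×3 = 3 → write 1 carry 1
  0×3+1 = 1 → write 1
  0×3 = 0 → write 0
  0×3 = 0 → write 0
  1×3 = 3 → write 1 carry 1
  1×3+1 = 4 → write 0 carry 2
  1×3+2 = 5 → write 1 carry 2
  1×3+2 = 5 → write 1 carry 2
  1×3+2 = 5 → write 1 carry 2
  0×3+2 = 2 → write 0 carry 1
  1×3+1 = 4 → write 0 carry 2
  1×3+2 = 5 → write 1 carry 2
  1×3+2 = 5 → write 1 carry 2
  0×3+2 = 2 → write 0 carry 1
  1×3+1 = 4 → write 0 carry 2
  0×3+2 = 2 → write 0 carry 1
  1×3+1 = 4 → write 0 carry 2
  1×3+2 = 5 → write 1 carry 2
  0×3+2 = 2 → write 0 carry 1
  1×3+1 = 4 → write 0 carry 2
  0×3+2 = 2 → write 0 carry 1
  1×3+1 = 4 → write 0 carry 2
  remaining carry: 10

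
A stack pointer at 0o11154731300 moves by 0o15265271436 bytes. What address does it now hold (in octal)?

0o26442222736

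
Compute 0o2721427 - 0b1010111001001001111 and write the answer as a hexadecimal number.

0x630C8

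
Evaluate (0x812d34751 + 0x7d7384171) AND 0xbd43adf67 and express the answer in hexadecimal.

0xbc00a8842

Add column by column in base 16, right to left:
  1+1 = 2
  5+7 = c
  7+1 = 8
  4+4 = 8
  3+8 = b
  d+3 = 0 carry 1
  2+7+1 = a
  1+d = e
  8+7 = f
Sum = 0xfea0b88c2; now AND with 0xbd43adf67:
  f&b=b, e&d=c, a&4=0, 0&3=0, b&a=a, 8&d=8, 8&f=8, c&6=4, 2&7=2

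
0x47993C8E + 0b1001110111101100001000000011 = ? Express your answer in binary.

0b1010001011101111111111010010001

0x47993C8E = 0b1000111100110010011110010001110 in binary.
Add column by column in base 2, right to left:
  0+1 = 1
  1+1 = 0 carry 1
  1+0+1 = 0 carry 1
  1+0+1 = 0 carry 1
  0+0+1 = 1
  0+0 = 0
  0+0 = 0
  1+0 = 1
  0+0 = 0
  0+1 = 1
  1+0 = 1
  1+0 = 1
  1+0 = 1
  1+0 = 1
  0+1 = 1
  0+1 = 1
  1+0 = 1
  0+1 = 1
  0+1 = 1
  1+1 = 0 carry 1
  1+1+1 = 1 carry 1
  0+0+1 = 1
  0+1 = 1
  1+1 = 0 carry 1
  1+1+1 = 1 carry 1
  1+0+1 = 0 carry 1
  1+0+1 = 0 carry 1
  0+1+1 = 0 carry 1
  0+0+1 = 1
  0+0 = 0
  1+0 = 1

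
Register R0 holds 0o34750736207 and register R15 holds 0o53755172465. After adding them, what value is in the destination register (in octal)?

0o110726130674

Add column by column in base 8, right to left:
  7+5 = 4 carry 1
  0+6+1 = 7
  2+4 = 6
  6+2 = 0 carry 1
  3+7+1 = 3 carry 1
  7+1+1 = 1 carry 1
  0+5+1 = 6
  5+5 = 2 carry 1
  7+7+1 = 7 carry 1
  4+3+1 = 0 carry 1
  3+5+1 = 1 carry 1
  final carry 1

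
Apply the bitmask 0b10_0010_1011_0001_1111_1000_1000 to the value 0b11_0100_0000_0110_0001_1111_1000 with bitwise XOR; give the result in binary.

XOR bit by bit (1 where the bits differ):
  11010000000110000111111000
^ 10001010110001111110001000
= 01011010110111111001110000

0b01011010110111111001110000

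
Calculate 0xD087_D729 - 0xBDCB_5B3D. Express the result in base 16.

0x12BC7BEC

Subtract column by column in base 16:
  9-D → C (borrow)
  2-3-1 → E (borrow)
  7-B-1 → B (borrow)
  D-5-1 → 7
  7-B → C (borrow)
  8-C-1 → B (borrow)
  0-D-1 → 2 (borrow)
  D-B-1 → 1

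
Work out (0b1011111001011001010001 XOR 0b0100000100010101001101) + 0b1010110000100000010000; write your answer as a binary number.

First 0b1011111001011001010001 XOR 0b0100000100010101001101 = 0b1111111101001100011100.
Add column by column in base 2, right to left:
  0+0 = 0
  0+0 = 0
  1+0 = 1
  1+0 = 1
  1+1 = 0 carry 1
  0+0+1 = 1
  0+0 = 0
  0+0 = 0
  1+0 = 1
  1+0 = 1
  0+0 = 0
  0+1 = 1
  1+0 = 1
  0+0 = 0
  1+0 = 1
  1+0 = 1
  1+1 = 0 carry 1
  1+1+1 = 1 carry 1
  1+0+1 = 0 carry 1
  1+1+1 = 1 carry 1
  1+0+1 = 0 carry 1
  1+1+1 = 1 carry 1
  final carry 1

0b11010101101101100101100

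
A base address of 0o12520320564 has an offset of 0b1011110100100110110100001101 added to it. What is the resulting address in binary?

0b1100001000101000000111010000001

0o12520320564 = 0b1010101010000011010000101110100 in binary.
Add column by column in base 2, right to left:
  0+1 = 1
  0+0 = 0
  1+1 = 0 carry 1
  0+1+1 = 0 carry 1
  1+0+1 = 0 carry 1
  1+0+1 = 0 carry 1
  1+0+1 = 0 carry 1
  0+0+1 = 1
  1+1 = 0 carry 1
  0+0+1 = 1
  0+1 = 1
  0+1 = 1
  0+0 = 0
  1+1 = 0 carry 1
  0+1+1 = 0 carry 1
  1+0+1 = 0 carry 1
  1+0+1 = 0 carry 1
  0+1+1 = 0 carry 1
  0+0+1 = 1
  0+0 = 0
  0+1 = 1
  0+0 = 0
  1+1 = 0 carry 1
  0+1+1 = 0 carry 1
  1+1+1 = 1 carry 1
  0+1+1 = 0 carry 1
  1+0+1 = 0 carry 1
  0+1+1 = 0 carry 1
  1+0+1 = 0 carry 1
  0+0+1 = 1
  1+0 = 1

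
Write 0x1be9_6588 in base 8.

0o3372262610

Expand each hex digit to 4 bits: 1=0001 b=1011 e=1110 9=1001 6=0110 5=0101 8=1000 8=1000.
Group the bits in threes: 011 011 111 010 010 110 010 110 001 000 → 3372262610.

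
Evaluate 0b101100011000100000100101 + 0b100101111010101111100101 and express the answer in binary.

0b1010010010011010000001010

Add column by column in base 2, right to left:
  1+1 = 0 carry 1
  0+0+1 = 1
  1+1 = 0 carry 1
  0+0+1 = 1
  0+0 = 0
  1+1 = 0 carry 1
  0+1+1 = 0 carry 1
  0+1+1 = 0 carry 1
  0+1+1 = 0 carry 1
  0+1+1 = 0 carry 1
  0+0+1 = 1
  1+1 = 0 carry 1
  0+0+1 = 1
  0+1 = 1
  0+0 = 0
  1+1 = 0 carry 1
  1+1+1 = 1 carry 1
  0+1+1 = 0 carry 1
  0+1+1 = 0 carry 1
  0+0+1 = 1
  1+1 = 0 carry 1
  1+0+1 = 0 carry 1
  0+0+1 = 1
  1+1 = 0 carry 1
  final carry 1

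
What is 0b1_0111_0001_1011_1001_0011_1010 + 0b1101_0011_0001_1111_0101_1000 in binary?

0b10010001001101100010010010

Add column by column in base 2, right to left:
  0+0 = 0
  1+0 = 1
  0+0 = 0
  1+1 = 0 carry 1
  1+1+1 = 1 carry 1
  1+0+1 = 0 carry 1
  0+1+1 = 0 carry 1
  0+0+1 = 1
  1+1 = 0 carry 1
  0+1+1 = 0 carry 1
  0+1+1 = 0 carry 1
  1+1+1 = 1 carry 1
  1+1+1 = 1 carry 1
  1+0+1 = 0 carry 1
  0+0+1 = 1
  1+0 = 1
  1+1 = 0 carry 1
  0+1+1 = 0 carry 1
  0+0+1 = 1
  0+0 = 0
  1+1 = 0 carry 1
  1+0+1 = 0 carry 1
  1+1+1 = 1 carry 1
  0+1+1 = 0 carry 1
  1+0+1 = 0 carry 1
  final carry 1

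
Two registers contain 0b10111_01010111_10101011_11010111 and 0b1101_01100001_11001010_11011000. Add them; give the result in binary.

Add column by column in base 2, right to left:
  1+0 = 1
  1+0 = 1
  1+0 = 1
  0+1 = 1
  1+1 = 0 carry 1
  0+0+1 = 1
  1+1 = 0 carry 1
  1+1+1 = 1 carry 1
  1+0+1 = 0 carry 1
  1+1+1 = 1 carry 1
  0+0+1 = 1
  1+1 = 0 carry 1
  0+0+1 = 1
  1+0 = 1
  0+1 = 1
  1+1 = 0 carry 1
  1+1+1 = 1 carry 1
  1+0+1 = 0 carry 1
  1+0+1 = 0 carry 1
  0+0+1 = 1
  1+0 = 1
  0+1 = 1
  1+1 = 0 carry 1
  0+0+1 = 1
  1+1 = 0 carry 1
  1+0+1 = 0 carry 1
  1+1+1 = 1 carry 1
  0+1+1 = 0 carry 1
  1+0+1 = 0 carry 1
  final carry 1

0b100100101110010111011010101111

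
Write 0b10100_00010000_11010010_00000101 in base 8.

0o2404151005

Group the bits in threes: 010 100 000 100 001 101 001 000 000 101 → 2404151005.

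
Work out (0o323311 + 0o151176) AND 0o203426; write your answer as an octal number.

Add column by column in base 8, right to left:
  1+6 = 7
  1+7 = 0 carry 1
  3+1+1 = 5
  3+1 = 4
  2+5 = 7
  3+1 = 4
Sum = 0o474507; now AND with 0o203426:
  4&2=0, 7&0=0, 4&3=0, 5&4=4, 0&2=0, 7&6=6

0o406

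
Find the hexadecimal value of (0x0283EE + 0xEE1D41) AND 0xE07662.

0xE02022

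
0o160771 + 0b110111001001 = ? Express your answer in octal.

0o167702

0b110111001001 = 0o6711 in octal.
Add column by column in base 8, right to left:
  1+1 = 2
  7+1 = 0 carry 1
  7+7+1 = 7 carry 1
  0+6+1 = 7
  6+0 = 6
  1+0 = 1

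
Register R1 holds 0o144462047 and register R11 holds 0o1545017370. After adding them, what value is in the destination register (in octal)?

Add column by column in base 8, right to left:
  7+0 = 7
  4+7 = 3 carry 1
  0+3+1 = 4
  2+7 = 1 carry 1
  6+1+1 = 0 carry 1
  4+0+1 = 5
  4+5 = 1 carry 1
  4+4+1 = 1 carry 1
  1+5+1 = 7
  0+1 = 1

0o1711501437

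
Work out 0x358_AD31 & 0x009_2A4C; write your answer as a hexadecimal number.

AND each hex digit independently (no carries):
  3&0=0, 5&0=0, 8&9=8, A&2=2, D&A=8, 3&4=0, 1&C=0

0x0082800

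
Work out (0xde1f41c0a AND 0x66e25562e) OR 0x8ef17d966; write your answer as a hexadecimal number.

0xde1f41c0a AND 0x66e25562e = 0x46024140a.
Then OR with 0x8ef17d966.

0xcef37dd6e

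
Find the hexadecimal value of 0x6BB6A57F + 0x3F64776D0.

Add column by column in base 16, right to left:
  F+0 = F
  7+D = 4 carry 1
  5+6+1 = C
  A+7 = 1 carry 1
  6+7+1 = E
  B+4 = F
  B+6 = 1 carry 1
  6+F+1 = 6 carry 1
  0+3+1 = 4

0x461FE1C4F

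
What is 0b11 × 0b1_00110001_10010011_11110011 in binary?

Multiply each base-2 digit by 3, carrying:
  1×3 = 3 → write 1 carry 1
  1×3+1 = 4 → write 0 carry 2
  0×3+2 = 2 → write 0 carry 1
  0×3+1 = 1 → write 1
  1×3 = 3 → write 1 carry 1
  1×3+1 = 4 → write 0 carry 2
  1×3+2 = 5 → write 1 carry 2
  1×3+2 = 5 → write 1 carry 2
  1×3+2 = 5 → write 1 carry 2
  1×3+2 = 5 → write 1 carry 2
  0×3+2 = 2 → write 0 carry 1
  0×3+1 = 1 → write 1
  1×3 = 3 → write 1 carry 1
  0×3+1 = 1 → write 1
  0×3 = 0 → write 0
  1×3 = 3 → write 1 carry 1
  1×3+1 = 4 → write 0 carry 2
  0×3+2 = 2 → write 0 carry 1
  0×3+1 = 1 → write 1
  0×3 = 0 → write 0
  1×3 = 3 → write 1 carry 1
  1×3+1 = 4 → write 0 carry 2
  0×3+2 = 2 → write 0 carry 1
  0×3+1 = 1 → write 1
  1×3 = 3 → write 1 carry 1
  remaining carry: 1

0b11100101001011101111011001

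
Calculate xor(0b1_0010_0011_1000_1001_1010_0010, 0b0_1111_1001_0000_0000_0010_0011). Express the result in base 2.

XOR bit by bit (1 where the bits differ):
  1001000111000100110100010
^ 0111110010000000000100011
= 1110110101000100110000001

0b1110110101000100110000001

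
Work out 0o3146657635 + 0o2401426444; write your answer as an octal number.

Add column by column in base 8, right to left:
  5+4 = 1 carry 1
  3+4+1 = 0 carry 1
  6+4+1 = 3 carry 1
  7+6+1 = 6 carry 1
  5+2+1 = 0 carry 1
  6+4+1 = 3 carry 1
  6+1+1 = 0 carry 1
  4+0+1 = 5
  1+4 = 5
  3+2 = 5

0o5550306301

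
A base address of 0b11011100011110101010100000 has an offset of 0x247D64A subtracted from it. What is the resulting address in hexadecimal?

0x12A1456

0b11011100011110101010100000 = 0x371EAA0 in hexadecimal.
Subtract column by column in base 16:
  0-A → 6 (borrow)
  A-4-1 → 5
  A-6 → 4
  E-D → 1
  1-7 → A (borrow)
  7-4-1 → 2
  3-2 → 1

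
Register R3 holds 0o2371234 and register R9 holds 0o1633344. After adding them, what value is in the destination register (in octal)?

0o4224600

Add column by column in base 8, right to left:
  4+4 = 0 carry 1
  3+4+1 = 0 carry 1
  2+3+1 = 6
  1+3 = 4
  7+3 = 2 carry 1
  3+6+1 = 2 carry 1
  2+1+1 = 4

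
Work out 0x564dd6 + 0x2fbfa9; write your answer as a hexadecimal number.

0x860d7f

Add column by column in base 16, right to left:
  6+9 = f
  d+a = 7 carry 1
  d+f+1 = d carry 1
  4+b+1 = 0 carry 1
  6+f+1 = 6 carry 1
  5+2+1 = 8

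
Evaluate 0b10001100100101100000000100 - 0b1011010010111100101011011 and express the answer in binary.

0b110010001101111010101001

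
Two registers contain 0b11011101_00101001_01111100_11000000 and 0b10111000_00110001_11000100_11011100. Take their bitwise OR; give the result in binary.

OR bit by bit (1 where either bit is 1):
  11011101001010010111110011000000
| 10111000001100011100010011011100
= 11111101001110011111110011011100

0b11111101001110011111110011011100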